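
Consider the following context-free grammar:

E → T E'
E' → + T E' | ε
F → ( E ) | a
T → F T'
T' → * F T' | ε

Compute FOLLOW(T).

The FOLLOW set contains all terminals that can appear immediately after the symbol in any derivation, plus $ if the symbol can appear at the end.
Useful FIRST sets: FIRST(E') = {+, ε}, FIRST(T') = {*, ε} (both E' and T' are nullable).
FOLLOW(E): E is the start symbol → $; E appears in F → ( E ) followed by ')' → FOLLOW(E) = {), $}.
FOLLOW(E'): E' appears at the right end of E → T E' and of E' → + T E', so FOLLOW(E') ⊇ FOLLOW(E) (the second occurrence adds nothing new). FOLLOW(E') = {), $}.
FOLLOW(T): in E → T E' and E' → + T E', T is followed by E': add FIRST(E') minus ε = {+}; since E' is nullable, also add FOLLOW(E) and FOLLOW(E') = {), $}. FOLLOW(T) = {+, ), $}.

Final answer: {$, ), +}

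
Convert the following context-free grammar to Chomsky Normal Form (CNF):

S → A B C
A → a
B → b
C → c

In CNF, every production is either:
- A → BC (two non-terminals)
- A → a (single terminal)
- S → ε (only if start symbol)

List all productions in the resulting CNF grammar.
The grammar has no ε-productions or unit productions to eliminate.
A → a is already in CNF (single terminal) – keep it.
B → b is already in CNF (single terminal) – keep it.
C → c is already in CNF (single terminal) – keep it.
S → A B C has 3 symbols on the right: break it into binary productions S → A X0, X0 → B C.
Resulting CNF grammar (5 productions): A → a; B → b; C → c; S → A X0; X0 → B C

Final answer: A → a; B → b; C → c; S → A X0; X0 → B C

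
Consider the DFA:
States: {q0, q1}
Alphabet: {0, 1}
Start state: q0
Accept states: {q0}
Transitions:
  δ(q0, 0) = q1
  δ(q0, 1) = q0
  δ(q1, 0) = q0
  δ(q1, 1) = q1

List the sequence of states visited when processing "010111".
Starting at q0
Read '0': q0 -> q1
Read '1': q1 -> q1
Read '0': q1 -> q0
Read '1': q0 -> q0
Read '1': q0 -> q0
Read '1': q0 -> q0

Final answer: q0 -> q1 -> q1 -> q0 -> q0 -> q0 -> q0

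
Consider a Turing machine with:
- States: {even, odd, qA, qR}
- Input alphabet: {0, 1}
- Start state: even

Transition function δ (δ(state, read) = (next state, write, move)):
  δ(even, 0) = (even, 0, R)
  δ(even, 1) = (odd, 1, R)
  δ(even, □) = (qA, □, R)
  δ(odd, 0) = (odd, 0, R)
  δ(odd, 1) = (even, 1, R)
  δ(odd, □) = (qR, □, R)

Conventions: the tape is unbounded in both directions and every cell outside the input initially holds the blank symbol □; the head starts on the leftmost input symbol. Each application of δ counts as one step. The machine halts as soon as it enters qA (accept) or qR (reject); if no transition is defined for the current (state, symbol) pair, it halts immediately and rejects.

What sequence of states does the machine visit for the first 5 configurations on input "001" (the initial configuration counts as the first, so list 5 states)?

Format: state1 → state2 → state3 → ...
Step 0: [even]001 (head at position 0)
Step 1: δ(even, 0) = (even, 0, R)  ⊢  0[even]01 (head at position 1)
Step 2: δ(even, 0) = (even, 0, R)  ⊢  00[even]1 (head at position 2)
Step 3: δ(even, 1) = (odd, 1, R)  ⊢  001[odd]□ (head at position 3)
Step 4: δ(odd, □) = (qR, □, R)  ⊢  001□[qR]□ (head at position 4)
Reading off the states of these 5 configurations: even → even → even → odd → qR

Final answer: even → even → even → odd → qR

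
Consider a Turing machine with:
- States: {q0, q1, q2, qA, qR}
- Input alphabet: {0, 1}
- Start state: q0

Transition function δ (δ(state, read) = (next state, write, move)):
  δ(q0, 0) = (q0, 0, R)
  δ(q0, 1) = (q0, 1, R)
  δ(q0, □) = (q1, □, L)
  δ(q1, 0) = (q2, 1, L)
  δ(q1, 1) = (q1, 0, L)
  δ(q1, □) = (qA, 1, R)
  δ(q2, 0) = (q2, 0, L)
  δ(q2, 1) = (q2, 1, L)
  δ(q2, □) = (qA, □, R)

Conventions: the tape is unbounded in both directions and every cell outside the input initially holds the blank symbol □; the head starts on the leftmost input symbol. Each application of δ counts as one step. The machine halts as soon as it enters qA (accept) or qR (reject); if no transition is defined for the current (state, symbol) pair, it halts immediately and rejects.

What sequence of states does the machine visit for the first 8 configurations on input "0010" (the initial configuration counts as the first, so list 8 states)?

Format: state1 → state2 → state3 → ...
Step 0: [q0]0010 (head at position 0)
Step 1: δ(q0, 0) = (q0, 0, R)  ⊢  0[q0]010 (head at position 1)
Step 2: δ(q0, 0) = (q0, 0, R)  ⊢  00[q0]10 (head at position 2)
Step 3: δ(q0, 1) = (q0, 1, R)  ⊢  001[q0]0 (head at position 3)
Step 4: δ(q0, 0) = (q0, 0, R)  ⊢  0010[q0]□ (head at position 4)
Step 5: δ(q0, □) = (q1, □, L)  ⊢  001[q1]0□ (head at position 3)
Step 6: δ(q1, 0) = (q2, 1, L)  ⊢  00[q2]11□ (head at position 2)
Step 7: δ(q2, 1) = (q2, 1, L)  ⊢  0[q2]011□ (head at position 1)
Reading off the states of these 8 configurations: q0 → q0 → q0 → q0 → q0 → q1 → q2 → q2

Final answer: q0 → q0 → q0 → q0 → q0 → q1 → q2 → q2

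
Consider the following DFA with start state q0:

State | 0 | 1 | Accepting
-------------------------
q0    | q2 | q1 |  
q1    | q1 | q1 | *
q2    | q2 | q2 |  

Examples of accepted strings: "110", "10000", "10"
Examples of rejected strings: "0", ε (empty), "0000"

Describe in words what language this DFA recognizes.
non-empty binary strings starting with 1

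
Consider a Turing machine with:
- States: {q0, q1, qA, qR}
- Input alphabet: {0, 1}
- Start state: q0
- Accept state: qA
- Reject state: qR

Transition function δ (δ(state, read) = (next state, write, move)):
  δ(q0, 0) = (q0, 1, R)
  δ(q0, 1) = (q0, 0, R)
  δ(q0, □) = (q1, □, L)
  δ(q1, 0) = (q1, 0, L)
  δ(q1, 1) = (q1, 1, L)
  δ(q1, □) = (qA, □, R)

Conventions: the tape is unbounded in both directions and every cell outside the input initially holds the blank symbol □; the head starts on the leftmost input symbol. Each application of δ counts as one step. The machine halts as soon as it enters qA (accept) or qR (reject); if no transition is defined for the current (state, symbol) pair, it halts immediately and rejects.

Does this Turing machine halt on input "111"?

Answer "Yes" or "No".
Step 0: [q0]111 (head at position 0)
Step 1: δ(q0, 1) = (q0, 0, R)  ⊢  0[q0]11 (head at position 1)
Step 2: δ(q0, 1) = (q0, 0, R)  ⊢  00[q0]1 (head at position 2)
Step 3: δ(q0, 1) = (q0, 0, R)  ⊢  000[q0]□ (head at position 3)
Step 4: δ(q0, □) = (q1, □, L)  ⊢  00[q1]0□ (head at position 2)
Step 5: δ(q1, 0) = (q1, 0, L)  ⊢  0[q1]00□ (head at position 1)
Step 6: δ(q1, 0) = (q1, 0, L)  ⊢  [q1]000□ (head at position 0)
Step 7: δ(q1, 0) = (q1, 0, L)  ⊢  [q1]□000□ (head at position -1)
Step 8: δ(q1, □) = (qA, □, R)  ⊢  □[qA]000□ (head at position 0)
The machine is in qA, so it halts and accepts.
It halts after 8 steps.

Final answer: Yes - halts after 8 steps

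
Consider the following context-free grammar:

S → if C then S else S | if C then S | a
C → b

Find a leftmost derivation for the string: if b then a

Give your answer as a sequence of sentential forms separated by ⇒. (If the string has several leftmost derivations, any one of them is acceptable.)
Start with S.
Step 1: the leftmost non-terminal is S; apply S → if C then S:  if C then S
Step 2: the leftmost non-terminal is C; apply C → b:  if b then S
Step 3: the leftmost non-terminal is S; apply S → a:  if b then a

Final answer: S ⇒ if C then S ⇒ if b then S ⇒ if b then a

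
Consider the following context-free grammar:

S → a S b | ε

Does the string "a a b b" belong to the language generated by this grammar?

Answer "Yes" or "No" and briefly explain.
A derivation exists: S ⇒ a S b ⇒ a a S b b ⇒ a a b b (using S → a S b twice, then S → ε).

Final answer: Yes - a valid derivation exists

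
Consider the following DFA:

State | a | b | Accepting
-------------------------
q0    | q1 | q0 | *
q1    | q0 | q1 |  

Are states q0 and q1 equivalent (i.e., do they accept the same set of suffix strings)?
Try the suffix ε (the empty string).
From q0: q0 — accepting.
From q1: q1 — not accepting.
The two states disagree on this suffix, so they are not equivalent.

Final answer: No. Distinguishing string: ε (the empty string) - accepted from q0 but not from q1.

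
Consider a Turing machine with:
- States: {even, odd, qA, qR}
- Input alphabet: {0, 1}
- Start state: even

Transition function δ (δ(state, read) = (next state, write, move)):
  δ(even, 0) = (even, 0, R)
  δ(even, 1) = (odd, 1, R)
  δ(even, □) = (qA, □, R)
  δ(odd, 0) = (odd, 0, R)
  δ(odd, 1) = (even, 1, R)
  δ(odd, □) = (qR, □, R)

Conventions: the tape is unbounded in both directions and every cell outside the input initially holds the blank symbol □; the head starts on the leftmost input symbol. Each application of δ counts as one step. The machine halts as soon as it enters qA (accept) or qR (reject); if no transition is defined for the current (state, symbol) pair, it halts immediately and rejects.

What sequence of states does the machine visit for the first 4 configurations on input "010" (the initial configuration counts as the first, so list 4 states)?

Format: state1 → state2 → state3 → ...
Step 0: [even]010 (head at position 0)
Step 1: δ(even, 0) = (even, 0, R)  ⊢  0[even]10 (head at position 1)
Step 2: δ(even, 1) = (odd, 1, R)  ⊢  01[odd]0 (head at position 2)
Step 3: δ(odd, 0) = (odd, 0, R)  ⊢  010[odd]□ (head at position 3)
Reading off the states of these 4 configurations: even → even → odd → odd

Final answer: even → even → odd → odd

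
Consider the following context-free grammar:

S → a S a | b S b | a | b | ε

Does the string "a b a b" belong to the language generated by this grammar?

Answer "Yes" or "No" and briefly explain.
Every production places the same symbol at both ends (or yields a single symbol / ε), so every derived string is a palindrome. a b a b reversed is b a b a ≠ a b a b, so it is not a palindrome and cannot be derived (already the first step fails: the string starts with a but ends with b, so neither S → a S a nor S → b S b fits).

Final answer: No - no valid derivation exists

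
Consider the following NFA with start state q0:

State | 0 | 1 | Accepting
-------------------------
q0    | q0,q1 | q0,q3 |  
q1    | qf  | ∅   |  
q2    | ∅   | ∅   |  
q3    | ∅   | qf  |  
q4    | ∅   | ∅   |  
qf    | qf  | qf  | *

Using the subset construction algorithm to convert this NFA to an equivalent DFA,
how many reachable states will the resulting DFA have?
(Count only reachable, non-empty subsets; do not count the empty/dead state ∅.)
Start subset: {q0}
{q0}: on 0 → {q0, q1}, on 1 → {q0, q3}
{q0, q1}: on 0 → {q0, q1, qf}, on 1 → {q0, q3}
{q0, q3}: on 0 → {q0, q1}, on 1 → {q0, q3, qf}
{q0, q1, qf}: on 0 → {q0, q1, qf}, on 1 → {q0, q3, qf}
{q0, q3, qf}: on 0 → {q0, q1, qf}, on 1 → {q0, q3, qf}
Reachable non-empty subsets: {q0}, {q0, q1}, {q0, q3}, {q0, q1, qf}, {q0, q3, qf} — 5 in total.

Final answer: 5 states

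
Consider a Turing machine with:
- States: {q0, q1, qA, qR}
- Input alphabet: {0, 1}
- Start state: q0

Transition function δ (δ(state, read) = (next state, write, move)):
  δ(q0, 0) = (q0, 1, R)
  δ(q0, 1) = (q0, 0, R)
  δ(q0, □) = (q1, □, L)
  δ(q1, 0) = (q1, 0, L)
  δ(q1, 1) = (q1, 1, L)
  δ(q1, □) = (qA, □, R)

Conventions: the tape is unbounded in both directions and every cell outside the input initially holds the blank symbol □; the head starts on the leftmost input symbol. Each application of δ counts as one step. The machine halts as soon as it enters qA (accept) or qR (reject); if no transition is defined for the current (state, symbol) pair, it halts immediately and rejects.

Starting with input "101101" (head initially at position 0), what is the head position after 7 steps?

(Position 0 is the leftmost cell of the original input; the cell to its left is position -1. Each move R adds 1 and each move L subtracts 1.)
Step 0: [q0]101101 (head at position 0)
Step 1: δ(q0, 1) = (q0, 0, R)  ⊢  0[q0]01101 (head at position 1)
Step 2: δ(q0, 0) = (q0, 1, R)  ⊢  01[q0]1101 (head at position 2)
Step 3: δ(q0, 1) = (q0, 0, R)  ⊢  010[q0]101 (head at position 3)
Step 4: δ(q0, 1) = (q0, 0, R)  ⊢  0100[q0]01 (head at position 4)
Step 5: δ(q0, 0) = (q0, 1, R)  ⊢  01001[q0]1 (head at position 5)
Step 6: δ(q0, 1) = (q0, 0, R)  ⊢  010010[q0]□ (head at position 6)
Step 7: δ(q0, □) = (q1, □, L)  ⊢  01001[q1]0□ (head at position 5)
Head position after 7 steps: 5

Final answer: Position 5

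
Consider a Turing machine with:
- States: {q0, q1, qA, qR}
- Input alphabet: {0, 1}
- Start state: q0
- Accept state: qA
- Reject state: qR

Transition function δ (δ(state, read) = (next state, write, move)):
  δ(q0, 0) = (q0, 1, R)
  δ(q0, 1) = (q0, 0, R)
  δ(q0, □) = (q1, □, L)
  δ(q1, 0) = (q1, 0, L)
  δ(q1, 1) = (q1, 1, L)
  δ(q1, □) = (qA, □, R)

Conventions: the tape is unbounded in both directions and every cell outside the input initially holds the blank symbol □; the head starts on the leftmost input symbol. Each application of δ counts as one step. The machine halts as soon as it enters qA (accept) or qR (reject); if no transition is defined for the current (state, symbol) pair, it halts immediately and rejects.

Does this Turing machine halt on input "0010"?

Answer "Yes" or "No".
Step 0: [q0]0010 (head at position 0)
Step 1: δ(q0, 0) = (q0, 1, R)  ⊢  1[q0]010 (head at position 1)
Step 2: δ(q0, 0) = (q0, 1, R)  ⊢  11[q0]10 (head at position 2)
Step 3: δ(q0, 1) = (q0, 0, R)  ⊢  110[q0]0 (head at position 3)
Step 4: δ(q0, 0) = (q0, 1, R)  ⊢  1101[q0]□ (head at position 4)
Step 5: δ(q0, □) = (q1, □, L)  ⊢  110[q1]1□ (head at position 3)
Step 6: δ(q1, 1) = (q1, 1, L)  ⊢  11[q1]01□ (head at position 2)
Step 7: δ(q1, 0) = (q1, 0, L)  ⊢  1[q1]101□ (head at position 1)
Step 8: δ(q1, 1) = (q1, 1, L)  ⊢  [q1]1101□ (head at position 0)
Step 9: δ(q1, 1) = (q1, 1, L)  ⊢  [q1]□1101□ (head at position -1)
Step 10: δ(q1, □) = (qA, □, R)  ⊢  □[qA]1101□ (head at position 0)
The machine is in qA, so it halts and accepts.
It halts after 10 steps.

Final answer: Yes - halts after 10 steps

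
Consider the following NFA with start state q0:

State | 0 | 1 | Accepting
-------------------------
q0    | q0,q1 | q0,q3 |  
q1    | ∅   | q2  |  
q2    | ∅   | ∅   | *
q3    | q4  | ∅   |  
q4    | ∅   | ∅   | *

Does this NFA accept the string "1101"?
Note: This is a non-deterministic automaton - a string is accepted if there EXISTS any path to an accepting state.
Track the set of states the NFA could be in: start {q0}
Read '1': {q0} → {q0, q3}
Read '1': {q0, q3} → {q0, q3}
Read '0': {q0, q3} → {q0, q1, q4}
Read '1': {q0, q1, q4} → {q0, q2, q3}
Final set {q0, q2, q3} contains accepting state(s) {q2} → accepted.

Final answer: Yes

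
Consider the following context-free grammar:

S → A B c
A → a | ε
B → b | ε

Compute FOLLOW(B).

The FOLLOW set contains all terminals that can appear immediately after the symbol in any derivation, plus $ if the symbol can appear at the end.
B occurs in S → A B c, immediately followed by the terminal c. So FOLLOW(B) = {c}.

Final answer: {c}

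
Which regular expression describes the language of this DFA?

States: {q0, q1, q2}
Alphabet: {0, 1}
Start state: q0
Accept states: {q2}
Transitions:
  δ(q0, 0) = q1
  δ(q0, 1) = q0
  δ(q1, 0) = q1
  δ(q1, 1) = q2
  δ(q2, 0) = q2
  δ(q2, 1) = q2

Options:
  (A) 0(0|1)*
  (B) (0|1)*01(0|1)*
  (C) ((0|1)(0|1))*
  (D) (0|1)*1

Testing sample strings against the DFA:
  '11' -> rejected
  '10' -> rejected
  '011' -> accepted
  '01' -> accepted
Checking each option for a counterexample:
  (A) 0(0|1)*: '0' is rejected by the DFA but matches the regex → eliminated
  (B) (0|1)*01(0|1)*: agrees with the DFA on all strings of length ≤ 4
  (C) ((0|1)(0|1))*: ε is rejected by the DFA but matches the regex → eliminated
  (D) (0|1)*1: '1' is rejected by the DFA but matches the regex → eliminated
Only (B) (0|1)*01(0|1)* is consistent with the DFA.

Final answer: (B) (0|1)*01(0|1)*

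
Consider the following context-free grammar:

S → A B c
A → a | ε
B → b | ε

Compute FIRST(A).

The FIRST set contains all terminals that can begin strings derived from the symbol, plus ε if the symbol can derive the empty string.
A → a contributes a; A → ε makes A nullable, contributing ε. FIRST(A) = {a, ε}.

Final answer: {a, ε}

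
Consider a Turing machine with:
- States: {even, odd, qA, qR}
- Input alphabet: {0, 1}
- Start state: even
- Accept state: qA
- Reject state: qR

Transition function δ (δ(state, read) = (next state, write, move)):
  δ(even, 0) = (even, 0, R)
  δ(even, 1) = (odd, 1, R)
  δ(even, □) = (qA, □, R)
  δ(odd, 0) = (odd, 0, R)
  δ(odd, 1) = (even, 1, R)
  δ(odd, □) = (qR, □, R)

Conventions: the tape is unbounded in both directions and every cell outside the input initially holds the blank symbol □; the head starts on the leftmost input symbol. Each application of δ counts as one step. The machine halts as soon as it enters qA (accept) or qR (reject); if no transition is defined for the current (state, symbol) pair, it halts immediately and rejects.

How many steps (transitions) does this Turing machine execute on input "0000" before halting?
Step 0: [even]0000 (head at position 0)
Step 1: δ(even, 0) = (even, 0, R)  ⊢  0[even]000 (head at position 1)
Step 2: δ(even, 0) = (even, 0, R)  ⊢  00[even]00 (head at position 2)
Step 3: δ(even, 0) = (even, 0, R)  ⊢  000[even]0 (head at position 3)
Step 4: δ(even, 0) = (even, 0, R)  ⊢  0000[even]□ (head at position 4)
Step 5: δ(even, □) = (qA, □, R)  ⊢  0000□[qA]□ (head at position 5)
The machine is in qA, so it halts and accepts.
Number of transitions executed: 5.

Final answer: 5 steps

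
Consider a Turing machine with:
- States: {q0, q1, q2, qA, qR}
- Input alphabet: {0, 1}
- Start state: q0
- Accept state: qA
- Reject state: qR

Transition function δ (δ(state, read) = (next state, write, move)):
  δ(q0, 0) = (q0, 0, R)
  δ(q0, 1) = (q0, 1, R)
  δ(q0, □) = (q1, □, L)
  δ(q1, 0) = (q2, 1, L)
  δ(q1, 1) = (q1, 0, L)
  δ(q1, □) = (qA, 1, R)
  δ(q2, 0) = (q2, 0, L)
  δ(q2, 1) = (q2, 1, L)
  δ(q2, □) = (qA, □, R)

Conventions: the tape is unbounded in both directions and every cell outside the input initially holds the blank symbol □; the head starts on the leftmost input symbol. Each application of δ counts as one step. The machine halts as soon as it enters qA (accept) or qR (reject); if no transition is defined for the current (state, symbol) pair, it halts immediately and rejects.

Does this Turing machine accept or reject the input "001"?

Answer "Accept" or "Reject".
Step 0: [q0]001 (head at position 0)
Step 1: δ(q0, 0) = (q0, 0, R)  ⊢  0[q0]01 (head at position 1)
Step 2: δ(q0, 0) = (q0, 0, R)  ⊢  00[q0]1 (head at position 2)
Step 3: δ(q0, 1) = (q0, 1, R)  ⊢  001[q0]□ (head at position 3)
Step 4: δ(q0, □) = (q1, □, L)  ⊢  00[q1]1□ (head at position 2)
Step 5: δ(q1, 1) = (q1, 0, L)  ⊢  0[q1]00□ (head at position 1)
Step 6: δ(q1, 0) = (q2, 1, L)  ⊢  [q2]010□ (head at position 0)
Step 7: δ(q2, 0) = (q2, 0, L)  ⊢  [q2]□010□ (head at position -1)
Step 8: δ(q2, □) = (qA, □, R)  ⊢  □[qA]010□ (head at position 0)
The machine is in qA, so it halts and accepts.

Final answer: Accept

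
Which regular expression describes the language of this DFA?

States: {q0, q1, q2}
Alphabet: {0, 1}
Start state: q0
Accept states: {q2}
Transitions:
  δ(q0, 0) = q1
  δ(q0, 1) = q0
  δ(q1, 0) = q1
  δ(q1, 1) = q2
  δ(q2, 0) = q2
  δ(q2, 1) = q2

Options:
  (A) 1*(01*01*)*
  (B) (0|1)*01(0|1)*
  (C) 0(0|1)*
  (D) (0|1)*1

Testing sample strings against the DFA:
  '0000' -> rejected
  '00' -> rejected
  '01' -> accepted
  '000' -> rejected
Checking each option for a counterexample:
  (A) 1*(01*01*)*: ε is rejected by the DFA but matches the regex → eliminated
  (B) (0|1)*01(0|1)*: agrees with the DFA on all strings of length ≤ 4
  (C) 0(0|1)*: '0' is rejected by the DFA but matches the regex → eliminated
  (D) (0|1)*1: '1' is rejected by the DFA but matches the regex → eliminated
Only (B) (0|1)*01(0|1)* is consistent with the DFA.

Final answer: (B) (0|1)*01(0|1)*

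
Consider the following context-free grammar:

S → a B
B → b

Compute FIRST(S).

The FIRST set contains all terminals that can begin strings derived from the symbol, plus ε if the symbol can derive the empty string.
S has the single production S → a B, whose right-hand side begins with the terminal a. So FIRST(S) = {a}.

Final answer: {a}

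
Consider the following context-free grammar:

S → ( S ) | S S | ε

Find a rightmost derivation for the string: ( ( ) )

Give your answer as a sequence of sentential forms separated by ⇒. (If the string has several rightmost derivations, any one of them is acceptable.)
Start with S.
Step 1: the rightmost non-terminal is S; apply S → ( S ):  ( S )
Step 2: the rightmost non-terminal is S; apply S → ( S ):  ( ( S ) )
Step 3: the rightmost non-terminal is S; apply S → ε:  ( ( ) )

Final answer: S ⇒ ( S ) ⇒ ( ( S ) ) ⇒ ( ( ) )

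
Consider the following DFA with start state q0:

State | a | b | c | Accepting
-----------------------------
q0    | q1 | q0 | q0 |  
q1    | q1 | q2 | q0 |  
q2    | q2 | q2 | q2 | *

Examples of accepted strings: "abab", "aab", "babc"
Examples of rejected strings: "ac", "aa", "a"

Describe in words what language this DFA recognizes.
strings over {a,b,c} containing 'ab' as substring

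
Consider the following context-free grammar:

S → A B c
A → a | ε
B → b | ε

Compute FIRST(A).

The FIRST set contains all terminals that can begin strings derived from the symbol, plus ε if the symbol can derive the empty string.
A → a contributes a; A → ε makes A nullable, contributing ε. FIRST(A) = {a, ε}.

Final answer: {a, ε}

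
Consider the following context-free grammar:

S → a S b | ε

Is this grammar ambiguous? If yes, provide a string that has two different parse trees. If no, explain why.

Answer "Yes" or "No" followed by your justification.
At every step exactly one production applies: if the remaining string to generate is non-empty it starts with a and ends with b, forcing S → a S b; if it is empty, S → ε is forced. Hence each string a^n b^n has exactly one derivation (S → a S b applied n times, then S → ε) and one parse tree.

Final answer: No - the grammar is unambiguous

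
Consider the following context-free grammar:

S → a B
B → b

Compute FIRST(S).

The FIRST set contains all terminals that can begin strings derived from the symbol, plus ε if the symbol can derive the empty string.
S has the single production S → a B, whose right-hand side begins with the terminal a. So FIRST(S) = {a}.

Final answer: {a}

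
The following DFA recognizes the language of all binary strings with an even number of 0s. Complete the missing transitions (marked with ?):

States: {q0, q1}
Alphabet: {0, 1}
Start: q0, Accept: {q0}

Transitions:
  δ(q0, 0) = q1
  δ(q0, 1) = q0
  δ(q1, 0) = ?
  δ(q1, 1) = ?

What each state remembers (consistent with the given transitions and accept states):
  q0: an even number of 0s has been read so far
  q1: an odd number of 0s has been read so far
Filling in the missing entries:
  δ(q1, 0): in q1 (an odd number of 0s has been read so far), after reading 0 we have: an even number of 0s has been read so far → q0
  δ(q1, 1): in q1 (an odd number of 0s has been read so far), after reading 1 we have: an odd number of 0s has been read so far → q1

Final answer: δ(q1, 0) = q0; δ(q1, 1) = q1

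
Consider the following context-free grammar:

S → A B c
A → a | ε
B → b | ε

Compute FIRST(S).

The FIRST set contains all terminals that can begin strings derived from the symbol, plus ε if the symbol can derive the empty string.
FIRST(A) = {a, ε} (A → a | ε) and FIRST(B) = {b, ε} (B → b | ε).
For S → A B c: add FIRST(A) minus ε = {a}; A is nullable, so also add FIRST(B) minus ε = {b}; B is nullable too, so also add FIRST(c) = {c}. The terminal c is never erased, so S is not nullable and ε is not included.
FIRST(S) = {a, b, c}.

Final answer: {a, b, c}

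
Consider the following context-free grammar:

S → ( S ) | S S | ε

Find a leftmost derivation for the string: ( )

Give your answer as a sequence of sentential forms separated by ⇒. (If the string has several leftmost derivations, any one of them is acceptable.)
Start with S.
Step 1: the leftmost non-terminal is S; apply S → ( S ):  ( S )
Step 2: the leftmost non-terminal is S; apply S → ε:  ( )

Final answer: S ⇒ ( S ) ⇒ ( )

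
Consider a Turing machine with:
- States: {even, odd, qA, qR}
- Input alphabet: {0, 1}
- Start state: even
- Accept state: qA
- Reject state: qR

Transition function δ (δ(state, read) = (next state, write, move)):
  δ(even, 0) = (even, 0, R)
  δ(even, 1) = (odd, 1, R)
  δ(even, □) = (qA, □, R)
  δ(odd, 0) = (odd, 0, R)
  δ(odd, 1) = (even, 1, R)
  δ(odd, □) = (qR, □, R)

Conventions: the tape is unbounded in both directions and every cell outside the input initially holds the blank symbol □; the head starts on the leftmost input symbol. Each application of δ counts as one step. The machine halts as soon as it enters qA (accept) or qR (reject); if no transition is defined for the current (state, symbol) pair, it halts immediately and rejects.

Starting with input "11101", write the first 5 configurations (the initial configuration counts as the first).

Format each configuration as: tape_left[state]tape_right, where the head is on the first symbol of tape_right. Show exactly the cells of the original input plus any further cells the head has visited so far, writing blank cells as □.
Step 0: [even]11101 (head at position 0)
Step 1: δ(even, 1) = (odd, 1, R)  ⊢  1[odd]1101 (head at position 1)
Step 2: δ(odd, 1) = (even, 1, R)  ⊢  11[even]101 (head at position 2)
Step 3: δ(even, 1) = (odd, 1, R)  ⊢  111[odd]01 (head at position 3)
Step 4: δ(odd, 0) = (odd, 0, R)  ⊢  1110[odd]1 (head at position 4)

Final answer: [even]11101 ⊢ 1[odd]1101 ⊢ 11[even]101 ⊢ 111[odd]01 ⊢ 1110[odd]1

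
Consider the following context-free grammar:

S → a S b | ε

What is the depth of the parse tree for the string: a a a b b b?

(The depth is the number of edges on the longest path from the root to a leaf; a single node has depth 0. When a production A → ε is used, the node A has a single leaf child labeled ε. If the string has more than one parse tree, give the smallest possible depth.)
The only parse tree applies S → a S b 3 times (once per matching a…b pair) and then S → ε.
The S nodes sit at depths 0, 1, …, 3; the innermost S (depth 3) has the single child ε at depth 4.
The terminal leaves a, b are at depths 1..3, so the longest root-to-leaf path is S → S → … → S → ε with 4 edges.
Depth = 4.

Final answer: 4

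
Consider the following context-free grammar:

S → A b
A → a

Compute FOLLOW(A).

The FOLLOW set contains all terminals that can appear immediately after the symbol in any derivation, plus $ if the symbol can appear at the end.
A occurs only in S → A b, where it is immediately followed by the terminal b. So FOLLOW(A) = {b}.

Final answer: {b}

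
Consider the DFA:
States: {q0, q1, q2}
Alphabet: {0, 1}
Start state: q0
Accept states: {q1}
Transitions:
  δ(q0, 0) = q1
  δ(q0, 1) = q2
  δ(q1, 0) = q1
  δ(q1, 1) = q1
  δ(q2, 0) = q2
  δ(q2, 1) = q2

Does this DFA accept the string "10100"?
Processing string "10100":
  q0 --1--> q2
  q2 --0--> q2
  q2 --1--> q2
  q2 --0--> q2
  q2 --0--> q2
Final state: q2
Accept states: {q1}
q2 is not an accept state, so the string is rejected.

Final answer: No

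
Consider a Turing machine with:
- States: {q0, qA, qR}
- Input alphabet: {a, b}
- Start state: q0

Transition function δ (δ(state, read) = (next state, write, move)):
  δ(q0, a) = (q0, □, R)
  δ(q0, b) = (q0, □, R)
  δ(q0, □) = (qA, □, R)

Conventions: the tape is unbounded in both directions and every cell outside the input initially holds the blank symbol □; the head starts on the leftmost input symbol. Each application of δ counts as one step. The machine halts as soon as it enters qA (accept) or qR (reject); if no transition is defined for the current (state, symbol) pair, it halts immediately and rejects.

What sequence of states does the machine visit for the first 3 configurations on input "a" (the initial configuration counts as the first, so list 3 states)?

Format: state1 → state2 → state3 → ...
Step 0: [q0]a (head at position 0)
Step 1: δ(q0, a) = (q0, □, R)  ⊢  □[q0]□ (head at position 1)
Step 2: δ(q0, □) = (qA, □, R)  ⊢  □□[qA]□ (head at position 2)
Reading off the states of these 3 configurations: q0 → q0 → qA

Final answer: q0 → q0 → qA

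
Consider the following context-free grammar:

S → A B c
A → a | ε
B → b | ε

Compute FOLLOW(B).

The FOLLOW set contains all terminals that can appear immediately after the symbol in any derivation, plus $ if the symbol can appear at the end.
B occurs in S → A B c, immediately followed by the terminal c. So FOLLOW(B) = {c}.

Final answer: {c}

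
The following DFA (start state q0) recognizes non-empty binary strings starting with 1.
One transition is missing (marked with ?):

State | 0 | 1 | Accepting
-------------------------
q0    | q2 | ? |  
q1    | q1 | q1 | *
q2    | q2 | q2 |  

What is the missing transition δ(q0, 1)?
q1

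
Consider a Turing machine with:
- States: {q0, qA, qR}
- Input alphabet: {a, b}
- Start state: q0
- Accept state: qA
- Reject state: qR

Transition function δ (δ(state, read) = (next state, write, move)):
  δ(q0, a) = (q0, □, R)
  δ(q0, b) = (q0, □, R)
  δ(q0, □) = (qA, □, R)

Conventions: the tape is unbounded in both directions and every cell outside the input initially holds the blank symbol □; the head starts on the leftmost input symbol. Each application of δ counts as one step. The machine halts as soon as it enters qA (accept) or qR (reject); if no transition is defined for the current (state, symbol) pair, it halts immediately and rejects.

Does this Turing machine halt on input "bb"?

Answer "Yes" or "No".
Step 0: [q0]bb (head at position 0)
Step 1: δ(q0, b) = (q0, □, R)  ⊢  □[q0]b (head at position 1)
Step 2: δ(q0, b) = (q0, □, R)  ⊢  □□[q0]□ (head at position 2)
Step 3: δ(q0, □) = (qA, □, R)  ⊢  □□□[qA]□ (head at position 3)
The machine is in qA, so it halts and accepts.
It halts after 3 steps.

Final answer: Yes - halts after 3 steps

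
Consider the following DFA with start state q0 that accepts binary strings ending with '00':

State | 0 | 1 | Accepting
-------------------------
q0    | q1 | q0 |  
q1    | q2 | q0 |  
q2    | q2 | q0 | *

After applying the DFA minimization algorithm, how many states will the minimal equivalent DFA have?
All 3 states are reachable from q0, so none can be removed as unreachable.
Table-filling: first mark every (accepting, non-accepting) pair as distinguishable (accepting: {q2}; non-accepting: {q0, q1}).
Round 1: (q0, q1) on '0' go to q1 and q2, already distinguishable → mark.
Every pair of states is distinguishable, so the DFA is already minimal.
Equivalence classes: {q0}, {q1}, {q2} → 3 states.

Final answer: 3 states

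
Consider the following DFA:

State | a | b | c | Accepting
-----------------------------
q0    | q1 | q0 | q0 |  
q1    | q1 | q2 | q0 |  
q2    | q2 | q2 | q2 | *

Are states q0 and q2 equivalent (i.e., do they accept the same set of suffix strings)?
Try the suffix ε (the empty string).
From q0: q0 — not accepting.
From q2: q2 — accepting.
The two states disagree on this suffix, so they are not equivalent.

Final answer: No. Distinguishing string: ε (the empty string) - accepted from q2 but not from q0.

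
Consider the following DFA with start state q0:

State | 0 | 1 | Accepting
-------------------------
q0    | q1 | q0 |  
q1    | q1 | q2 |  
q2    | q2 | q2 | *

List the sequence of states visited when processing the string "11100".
q0 → q0 → q0 → q0 → q1 → q1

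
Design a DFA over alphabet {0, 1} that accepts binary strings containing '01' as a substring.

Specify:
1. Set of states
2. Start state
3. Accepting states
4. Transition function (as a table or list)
One valid DFA (any DFA recognizing the same language is acceptable):
States: {q0, q1, q2}
Start: q0
Accepting: {q2}
Transitions (accepting states marked with *):
State | 0 | 1 | Accepting
-------------------------
q0    | q1 | q0 |  
q1    | q1 | q2 |  
q2    | q2 | q2 | *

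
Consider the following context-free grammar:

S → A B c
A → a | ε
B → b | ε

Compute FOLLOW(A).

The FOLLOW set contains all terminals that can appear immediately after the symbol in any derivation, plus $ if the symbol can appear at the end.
A occurs in S → A B c followed by B c. Add FIRST(B) minus ε = {b}; B is nullable (B → ε), so what follows B can also follow A: the terminal c. FOLLOW(A) = {b, c}.

Final answer: {b, c}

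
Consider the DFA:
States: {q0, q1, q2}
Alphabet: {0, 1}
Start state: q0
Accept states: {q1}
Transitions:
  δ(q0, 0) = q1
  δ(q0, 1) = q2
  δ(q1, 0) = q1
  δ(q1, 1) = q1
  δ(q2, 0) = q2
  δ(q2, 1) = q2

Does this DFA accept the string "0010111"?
Processing string "0010111":
  q0 --0--> q1
  q1 --0--> q1
  q1 --1--> q1
  q1 --0--> q1
  q1 --1--> q1
  q1 --1--> q1
  q1 --1--> q1
Final state: q1
Accept states: {q1}
q1 is an accept state, so the string is accepted.

Final answer: Yes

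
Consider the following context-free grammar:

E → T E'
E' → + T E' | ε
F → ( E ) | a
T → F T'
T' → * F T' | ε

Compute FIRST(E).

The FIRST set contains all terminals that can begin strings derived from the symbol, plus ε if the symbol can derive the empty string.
FIRST(F): F → ( E ) contributes '(' and F → a contributes 'a', so FIRST(F) = {(, a}. F is not nullable.
FIRST(T): T → F T' begins with F, and F is not nullable, so FIRST(T) = FIRST(F) = {(, a}.
FIRST(E): E → T E' begins with T, and T is not nullable, so FIRST(E) = FIRST(T) = {(, a}.

Final answer: {(, a}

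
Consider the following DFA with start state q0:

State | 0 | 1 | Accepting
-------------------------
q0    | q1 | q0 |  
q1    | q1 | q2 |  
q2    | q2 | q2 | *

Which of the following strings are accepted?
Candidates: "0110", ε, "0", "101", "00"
"0110": q0 → q1 → q2 → q2 → q2; q2 is accepting → accepted
ε: q0; q0 is not accepting → rejected
"0": q0 → q1; q1 is not accepting → rejected
"101": q0 → q0 → q1 → q2; q2 is accepting → accepted
"00": q0 → q1 → q1; q1 is not accepting → rejected

Final answer: "0110", "101"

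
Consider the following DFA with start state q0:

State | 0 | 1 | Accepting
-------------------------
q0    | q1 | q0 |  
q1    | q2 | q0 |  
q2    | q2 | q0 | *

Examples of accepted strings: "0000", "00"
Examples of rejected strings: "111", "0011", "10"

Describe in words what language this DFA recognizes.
binary strings ending with '00'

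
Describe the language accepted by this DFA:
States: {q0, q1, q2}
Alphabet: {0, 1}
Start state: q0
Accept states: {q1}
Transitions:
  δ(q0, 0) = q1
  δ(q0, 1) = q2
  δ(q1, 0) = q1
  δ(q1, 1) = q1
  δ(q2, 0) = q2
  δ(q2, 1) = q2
Analyzing the DFA structure:
Start state: q0
Accept states: {q1}
Interpreting what each state remembers (checking against the transitions):
  q0: nothing has been read yet
  q1: the first symbol was 0
  q2: the first symbol was 1 (trap state)
  δ(q0, 0): in q0 (nothing has been read yet), after reading 0 we have: the first symbol was 0 → q1
  δ(q0, 1): in q0 (nothing has been read yet), after reading 1 we have: the first symbol was 1 (trap state) → q2
  δ(q1, 0): in q1 (the first symbol was 0), after reading 0 we have: the first symbol was 0 → q1
  δ(q1, 1): in q1 (the first symbol was 0), after reading 1 we have: the first symbol was 0 → q1
  δ(q2, 0): in q2 (the first symbol was 1 (trap state)), after reading 0 we have: the first symbol was 1 (trap state) → q2
  δ(q2, 1): in q2 (the first symbol was 1 (trap state)), after reading 1 we have: the first symbol was 1 (trap state) → q2
A string is accepted iff it ends in {q1}, i.e. the first symbol was 0.
Language: All binary strings starting with 0

Final answer: All binary strings starting with 0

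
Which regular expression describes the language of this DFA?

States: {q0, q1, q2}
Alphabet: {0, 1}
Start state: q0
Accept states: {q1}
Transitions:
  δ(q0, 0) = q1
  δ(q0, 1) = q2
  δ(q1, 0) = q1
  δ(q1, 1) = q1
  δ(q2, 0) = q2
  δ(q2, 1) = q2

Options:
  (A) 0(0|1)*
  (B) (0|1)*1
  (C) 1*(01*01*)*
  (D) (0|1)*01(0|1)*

Testing sample strings against the DFA:
  '0001' -> accepted
  '01110' -> accepted
  '111' -> rejected
  '10110' -> rejected
Checking each option for a counterexample:
  (A) 0(0|1)*: agrees with the DFA on all strings of length ≤ 4
  (B) (0|1)*1: '0' is accepted by the DFA but does not match the regex → eliminated
  (C) 1*(01*01*)*: ε is rejected by the DFA but matches the regex → eliminated
  (D) (0|1)*01(0|1)*: '0' is accepted by the DFA but does not match the regex → eliminated
Only (A) 0(0|1)* is consistent with the DFA.

Final answer: (A) 0(0|1)*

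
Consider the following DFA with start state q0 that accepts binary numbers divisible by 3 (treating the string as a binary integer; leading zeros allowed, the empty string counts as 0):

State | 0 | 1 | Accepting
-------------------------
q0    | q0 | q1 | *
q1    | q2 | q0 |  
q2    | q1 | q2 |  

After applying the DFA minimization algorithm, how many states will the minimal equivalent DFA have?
All 3 states are reachable from q0, so none can be removed as unreachable.
Table-filling: first mark every (accepting, non-accepting) pair as distinguishable (accepting: {q0}; non-accepting: {q1, q2}).
Round 1: (q1, q2) on '1' go to q0 and q2, already distinguishable → mark.
Every pair of states is distinguishable, so the DFA is already minimal.
Equivalence classes: {q0}, {q1}, {q2} → 3 states.

Final answer: 3 states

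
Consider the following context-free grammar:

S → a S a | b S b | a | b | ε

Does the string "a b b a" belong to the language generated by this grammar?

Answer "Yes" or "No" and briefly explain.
A derivation exists: S ⇒ a S a ⇒ a b S b a ⇒ a b b a (using S → a S a, S → b S b, then S → ε).

Final answer: Yes - a valid derivation exists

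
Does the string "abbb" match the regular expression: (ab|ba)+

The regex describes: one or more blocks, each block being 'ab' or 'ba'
No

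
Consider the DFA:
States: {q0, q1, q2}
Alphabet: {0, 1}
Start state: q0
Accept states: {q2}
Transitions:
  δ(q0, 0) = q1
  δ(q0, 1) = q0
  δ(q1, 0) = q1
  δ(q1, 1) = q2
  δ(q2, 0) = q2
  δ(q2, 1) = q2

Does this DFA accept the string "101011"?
Processing string "101011":
  q0 --1--> q0
  q0 --0--> q1
  q1 --1--> q2
  q2 --0--> q2
  q2 --1--> q2
  q2 --1--> q2
Final state: q2
Accept states: {q2}
q2 is an accept state, so the string is accepted.

Final answer: Yes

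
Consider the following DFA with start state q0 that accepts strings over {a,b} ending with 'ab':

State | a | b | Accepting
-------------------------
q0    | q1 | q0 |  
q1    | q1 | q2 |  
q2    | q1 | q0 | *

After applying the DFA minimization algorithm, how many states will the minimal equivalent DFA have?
All 3 states are reachable from q0, so none can be removed as unreachable.
Table-filling: first mark every (accepting, non-accepting) pair as distinguishable (accepting: {q2}; non-accepting: {q0, q1}).
Round 1: (q0, q1) on 'b' go to q0 and q2, already distinguishable → mark.
Every pair of states is distinguishable, so the DFA is already minimal.
Equivalence classes: {q0}, {q1}, {q2} → 3 states.

Final answer: 3 states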